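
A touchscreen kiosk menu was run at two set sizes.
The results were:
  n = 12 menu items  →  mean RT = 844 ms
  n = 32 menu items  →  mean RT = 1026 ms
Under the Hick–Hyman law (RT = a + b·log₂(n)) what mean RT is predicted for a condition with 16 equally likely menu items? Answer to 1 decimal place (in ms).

RT is linear in log₂ n, so two points fix the line:
  b = (1026 − 844) / (log₂ 32 − log₂ 12) = 182 / (5 − 3.5850) = 128.618 ms/bit
  a = 844 − 128.618 × 3.5850 = 382.908 ms
Then RT(16) = 382.908 + 128.618 × log₂ 16 = 382.908 + 128.618 × 4 ≈ 897.382 ms.

897.4 ms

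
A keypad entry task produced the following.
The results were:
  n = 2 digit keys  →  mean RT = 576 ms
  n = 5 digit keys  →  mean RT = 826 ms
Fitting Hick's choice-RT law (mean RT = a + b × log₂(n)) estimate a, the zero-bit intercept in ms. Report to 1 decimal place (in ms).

The slope on a log₂ axis is (826 − 576) / (2.3219 − 1) = 189.118 ms/bit.
a = RT₁ − b·log₂ n₁ = 576 − 189.118 × 1 = 386.882 ms.

386.9 ms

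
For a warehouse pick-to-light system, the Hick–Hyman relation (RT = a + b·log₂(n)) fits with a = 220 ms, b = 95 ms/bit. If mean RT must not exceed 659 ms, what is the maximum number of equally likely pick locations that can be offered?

Set 220 + 95·log₂ n ≤ 659 → log₂ n ≤ (659 − 220)/95 = 4.6211.
So n ≤ 2^4.6211 = 24.608; the largest integer n is 24.

24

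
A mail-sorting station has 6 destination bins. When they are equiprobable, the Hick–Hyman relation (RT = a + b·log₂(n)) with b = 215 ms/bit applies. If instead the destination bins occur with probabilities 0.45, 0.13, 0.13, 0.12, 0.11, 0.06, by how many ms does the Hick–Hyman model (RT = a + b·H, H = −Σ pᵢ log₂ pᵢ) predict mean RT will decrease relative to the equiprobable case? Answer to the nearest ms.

73 ms

Equiprobable entropy H₀ = log₂ 6 = 2.5850 bits.
Skewed entropy H = −Σ pᵢ log₂ pᵢ = 2.2446 bits.
ΔRT = b·(H₀ − H) = 215 × 0.3404 = 73.18 ms.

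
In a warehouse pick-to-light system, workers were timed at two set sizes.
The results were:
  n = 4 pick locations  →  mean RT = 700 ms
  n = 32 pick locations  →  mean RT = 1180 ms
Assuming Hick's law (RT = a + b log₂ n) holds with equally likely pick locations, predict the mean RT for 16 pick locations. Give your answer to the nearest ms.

1020 ms

Solve the two-equation system in a and b:
  b = (1180 − 700) / (log₂ 32 − log₂ 4) = 480 / (5 − 2) = 160 ms/bit
  a = 700 − 160 × 2 = 380 ms
Then RT(16) = 380 + 160 × log₂ 16 = 380 + 160 × 4 ≈ 1020.000 ms.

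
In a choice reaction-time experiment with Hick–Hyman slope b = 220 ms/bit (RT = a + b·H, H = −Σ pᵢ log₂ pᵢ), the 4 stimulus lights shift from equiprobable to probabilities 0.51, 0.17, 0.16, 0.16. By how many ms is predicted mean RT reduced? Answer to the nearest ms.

Equiprobable entropy H₀ = log₂ 4 = 2.0000 bits.
Skewed entropy H = −Σ pᵢ log₂ pᵢ = 1.7761 bits.
ΔRT = b·(H₀ − H) = 220 × 0.2239 = 49.27 ms.

49 ms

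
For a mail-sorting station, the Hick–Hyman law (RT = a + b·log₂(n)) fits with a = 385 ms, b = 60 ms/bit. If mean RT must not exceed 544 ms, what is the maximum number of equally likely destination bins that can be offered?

60·log₂ n ≤ 544 − 385 = 159, giving log₂ n ≤ 2.6500 and n ≤ 6.277. The largest whole number is 6.

6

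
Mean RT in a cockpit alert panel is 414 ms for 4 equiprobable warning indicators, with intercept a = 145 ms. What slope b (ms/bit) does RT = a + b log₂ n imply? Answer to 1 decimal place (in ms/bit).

b = (414 − 145) / log₂(4) = 269 / 2 = 134.500 ms/bit.

134.5 ms/bit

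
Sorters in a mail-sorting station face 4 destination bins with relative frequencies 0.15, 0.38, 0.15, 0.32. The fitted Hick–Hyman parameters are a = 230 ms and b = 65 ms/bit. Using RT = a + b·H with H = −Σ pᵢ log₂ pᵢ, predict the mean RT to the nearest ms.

352 ms

H = 0.15·log₂(1/0.15) + 0.38·log₂(1/0.38) + 0.15·log₂(1/0.15) + 0.32·log₂(1/0.32) = 1.8776 bits.
RT = 230 + 65 × 1.8776 = 352.04 ms.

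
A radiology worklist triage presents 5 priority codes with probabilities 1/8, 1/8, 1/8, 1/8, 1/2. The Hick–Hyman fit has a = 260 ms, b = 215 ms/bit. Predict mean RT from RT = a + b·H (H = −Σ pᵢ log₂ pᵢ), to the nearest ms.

690 ms

Each term −pᵢ log₂ pᵢ: 0.125·3 + 0.125·3 + 0.125·3 + 0.125·3 + 0.5·1; summed, H = 2.000 bits.
Mean RT = a + bH = 260 + 215·2.000 = 690.00 ms.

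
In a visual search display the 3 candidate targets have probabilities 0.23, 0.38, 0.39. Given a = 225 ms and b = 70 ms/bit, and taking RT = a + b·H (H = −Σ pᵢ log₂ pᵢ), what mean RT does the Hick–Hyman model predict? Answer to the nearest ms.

333 ms

H = 0.23·log₂(1/0.23) + 0.38·log₂(1/0.38) + 0.39·log₂(1/0.39) = 1.5479 bits.
RT = 225 + 70 × 1.5479 = 333.35 ms.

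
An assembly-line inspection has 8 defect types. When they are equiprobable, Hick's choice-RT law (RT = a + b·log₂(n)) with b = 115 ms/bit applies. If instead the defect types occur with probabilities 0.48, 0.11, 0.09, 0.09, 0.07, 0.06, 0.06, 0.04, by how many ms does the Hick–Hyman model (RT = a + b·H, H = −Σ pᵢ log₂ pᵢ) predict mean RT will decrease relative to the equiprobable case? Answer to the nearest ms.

Equiprobable entropy H₀ = log₂ 8 = 3.0000 bits.
Skewed entropy H = −Σ pᵢ log₂ pᵢ = 2.4252 bits.
ΔRT = b·(H₀ − H) = 115 × 0.5748 = 66.10 ms.

66 ms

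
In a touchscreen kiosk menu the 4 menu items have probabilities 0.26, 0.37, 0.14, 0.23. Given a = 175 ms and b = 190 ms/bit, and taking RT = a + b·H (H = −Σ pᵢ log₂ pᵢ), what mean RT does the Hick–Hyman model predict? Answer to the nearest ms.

H = 0.26·log₂(1/0.26) + 0.37·log₂(1/0.37) + 0.14·log₂(1/0.14) + 0.23·log₂(1/0.23) = 1.9208 bits.
RT = 175 + 190 × 1.9208 = 539.95 ms.

540 ms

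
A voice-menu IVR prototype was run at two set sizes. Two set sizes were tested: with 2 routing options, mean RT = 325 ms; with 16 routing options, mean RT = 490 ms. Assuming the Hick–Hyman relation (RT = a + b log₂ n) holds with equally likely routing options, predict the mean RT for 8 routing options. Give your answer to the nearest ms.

With log₂ n on the abscissa the relation is linear; from the two conditions:
  b = (490 − 325) / (log₂ 16 − log₂ 2) = 165 / (4 − 1) = 55 ms/bit
  a = 325 − 55 × 1 = 270 ms
Then RT(8) = 270 + 55 × log₂ 8 = 270 + 55 × 3 ≈ 435.000 ms.

435 ms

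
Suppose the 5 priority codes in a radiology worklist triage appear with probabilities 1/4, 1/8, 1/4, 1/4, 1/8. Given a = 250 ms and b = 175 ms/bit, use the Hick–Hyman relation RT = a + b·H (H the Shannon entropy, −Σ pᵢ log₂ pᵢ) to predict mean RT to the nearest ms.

644 ms

H = −Σ pᵢ log₂ pᵢ = 0.25·2 + 0.125·3 + 0.25·2 + 0.25·2 + 0.125·3 = 2.250 bits.
RT = 250 + 175 × 2.250 = 643.75 ms.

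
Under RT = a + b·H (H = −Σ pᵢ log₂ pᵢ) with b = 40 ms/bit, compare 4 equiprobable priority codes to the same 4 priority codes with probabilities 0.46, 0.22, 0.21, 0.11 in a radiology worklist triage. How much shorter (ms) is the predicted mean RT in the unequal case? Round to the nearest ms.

7 ms

The RT saving is b·ΔH. Equiprobable H₀ = log₂(4) = 2.0000 bits; with the given probabilities H = 1.8190 bits.
b·(H₀ − H) = 40 × (2.0000 − 1.8190) = 7.24 ms.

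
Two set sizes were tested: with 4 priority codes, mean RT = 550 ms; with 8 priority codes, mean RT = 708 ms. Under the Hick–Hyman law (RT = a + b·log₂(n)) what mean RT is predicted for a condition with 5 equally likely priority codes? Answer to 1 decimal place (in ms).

600.9 ms

Fit slope and intercept:
  b = (708 − 550) / (log₂ 8 − log₂ 4) = 158 / (3 − 2) = 158.000 ms/bit
  a = 550 − 158.000 × 2 = 234.000 ms
Then RT(5) = 234.000 + 158.000 × log₂ 5 = 234.000 + 158.000 × 2.3219 ≈ 600.865 ms.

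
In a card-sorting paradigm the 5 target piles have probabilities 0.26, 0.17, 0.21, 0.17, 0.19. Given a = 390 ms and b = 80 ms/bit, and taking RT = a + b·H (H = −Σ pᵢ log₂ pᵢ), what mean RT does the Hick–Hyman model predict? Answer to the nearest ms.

574 ms

Entropy contributions −pᵢ log₂ pᵢ: 0.5053, 0.4346, 0.4728, 0.4346, 0.4552; sum H = 2.3025 bits.
RT = a + bH = 390 + 80·2.3025 = 574.20 ms.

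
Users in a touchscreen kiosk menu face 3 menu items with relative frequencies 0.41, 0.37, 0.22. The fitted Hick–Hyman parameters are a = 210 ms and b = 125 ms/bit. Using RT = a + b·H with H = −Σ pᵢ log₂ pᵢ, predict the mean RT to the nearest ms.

H = 0.41·log₂(1/0.41) + 0.37·log₂(1/0.37) + 0.22·log₂(1/0.22) = 1.5387 bits.
RT = 210 + 125 × 1.5387 = 402.34 ms.

402 ms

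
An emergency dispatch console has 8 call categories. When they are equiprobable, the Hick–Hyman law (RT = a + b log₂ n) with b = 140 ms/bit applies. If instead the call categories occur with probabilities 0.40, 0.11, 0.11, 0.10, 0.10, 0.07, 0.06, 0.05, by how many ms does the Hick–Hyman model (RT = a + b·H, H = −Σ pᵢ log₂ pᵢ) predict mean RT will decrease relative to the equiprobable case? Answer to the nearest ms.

53 ms

Equiprobable entropy H₀ = log₂ 8 = 3.0000 bits.
Skewed entropy H = −Σ pᵢ log₂ pᵢ = 2.6219 bits.
ΔRT = b·(H₀ − H) = 140 × 0.3781 = 52.93 ms.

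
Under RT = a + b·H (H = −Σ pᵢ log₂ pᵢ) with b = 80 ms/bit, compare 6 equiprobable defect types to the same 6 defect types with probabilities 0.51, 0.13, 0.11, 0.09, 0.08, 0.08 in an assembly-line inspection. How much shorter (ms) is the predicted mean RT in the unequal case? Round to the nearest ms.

37 ms

The RT saving is b·ΔH. Equiprobable H₀ = log₂(6) = 2.5850 bits; with the given probabilities H = 2.1240 bits.
b·(H₀ − H) = 80 × (2.5850 − 2.1240) = 36.87 ms.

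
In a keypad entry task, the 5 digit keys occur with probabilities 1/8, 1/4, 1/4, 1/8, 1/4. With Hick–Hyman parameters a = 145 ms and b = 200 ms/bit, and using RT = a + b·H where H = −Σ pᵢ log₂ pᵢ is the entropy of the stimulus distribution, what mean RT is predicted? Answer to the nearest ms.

Each term −pᵢ log₂ pᵢ: 0.125·3 + 0.25·2 + 0.25·2 + 0.125·3 + 0.25·2; summed, H = 2.250 bits.
Mean RT = a + bH = 145 + 200·2.250 = 595.00 ms.

595 ms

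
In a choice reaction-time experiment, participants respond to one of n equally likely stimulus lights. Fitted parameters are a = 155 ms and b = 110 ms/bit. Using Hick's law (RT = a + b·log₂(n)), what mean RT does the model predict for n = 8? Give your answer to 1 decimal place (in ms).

log₂(8) = 3 bits, so RT = 155 + 110 × 3 ≈ 485.000 ms.

485.0 ms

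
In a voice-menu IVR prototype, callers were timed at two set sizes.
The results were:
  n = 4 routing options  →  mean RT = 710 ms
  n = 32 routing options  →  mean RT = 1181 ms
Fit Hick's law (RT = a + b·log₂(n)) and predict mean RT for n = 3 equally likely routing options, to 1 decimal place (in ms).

Fit slope and intercept:
  b = (1181 − 710) / (log₂ 32 − log₂ 4) = 471 / (5 − 2) = 157.000 ms/bit
  a = 710 − 157.000 × 2 = 396.000 ms
Then RT(3) = 396.000 + 157.000 × log₂ 3 = 396.000 + 157.000 × 1.5850 ≈ 644.839 ms.

644.8 ms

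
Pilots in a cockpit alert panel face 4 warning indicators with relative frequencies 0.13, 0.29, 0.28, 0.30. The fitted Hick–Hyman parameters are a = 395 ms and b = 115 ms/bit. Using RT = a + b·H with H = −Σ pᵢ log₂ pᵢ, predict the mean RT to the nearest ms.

H = 0.13·log₂(1/0.13) + 0.29·log₂(1/0.29) + 0.28·log₂(1/0.28) + 0.30·log₂(1/0.30) = 1.9359 bits.
RT = 395 + 115 × 1.9359 = 617.62 ms.

618 ms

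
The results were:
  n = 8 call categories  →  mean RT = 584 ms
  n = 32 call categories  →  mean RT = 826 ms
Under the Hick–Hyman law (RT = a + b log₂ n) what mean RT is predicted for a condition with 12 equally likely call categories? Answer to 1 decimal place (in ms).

654.8 ms

With log₂ n on the abscissa the relation is linear; from the two conditions:
  b = (826 − 584) / (log₂ 32 − log₂ 8) = 242 / (5 − 3) = 121.000 ms/bit
  a = 584 − 121.000 × 3 = 221.000 ms
Then RT(12) = 221.000 + 121.000 × log₂ 12 = 221.000 + 121.000 × 3.5850 ≈ 654.780 ms.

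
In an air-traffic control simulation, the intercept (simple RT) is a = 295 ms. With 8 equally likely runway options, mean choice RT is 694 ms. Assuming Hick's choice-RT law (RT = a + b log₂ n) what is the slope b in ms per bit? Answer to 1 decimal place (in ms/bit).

133.0 ms/bit

log₂(8) = 3 bits.
b = (RT − a)/log₂ n = (694 − 295) / 3 = 133.000 ms/bit.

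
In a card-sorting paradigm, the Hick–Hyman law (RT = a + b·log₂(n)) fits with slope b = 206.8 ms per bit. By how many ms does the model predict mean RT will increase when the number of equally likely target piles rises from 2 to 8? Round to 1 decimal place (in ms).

413.6 ms

Only the slope matters, since a is common to both: ΔRT = b·log₂(n₂/n₁).
log₂(8) − log₂(2) = log₂(8/2) = log₂(4) = 2.
ΔRT = 206.8 × 2.0000 = 413.600 ms.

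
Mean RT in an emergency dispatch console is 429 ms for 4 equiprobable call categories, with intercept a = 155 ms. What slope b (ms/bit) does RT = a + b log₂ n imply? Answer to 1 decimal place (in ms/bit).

b = (429 − 155) / log₂(4) = 274 / 2 = 137.000 ms/bit.

137.0 ms/bit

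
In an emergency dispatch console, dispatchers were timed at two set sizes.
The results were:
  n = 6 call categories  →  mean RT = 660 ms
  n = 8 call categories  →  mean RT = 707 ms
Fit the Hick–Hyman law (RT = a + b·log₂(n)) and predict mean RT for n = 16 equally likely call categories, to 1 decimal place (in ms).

Solve the two-equation system in a and b:
  b = (707 − 660) / (log₂ 8 − log₂ 6) = 47 / (3 − 2.5850) = 113.243 ms/bit
  a = 660 − 113.243 × 2.5850 = 367.272 ms
Then RT(16) = 367.272 + 113.243 × log₂ 16 = 367.272 + 113.243 × 4 ≈ 820.243 ms.

820.2 ms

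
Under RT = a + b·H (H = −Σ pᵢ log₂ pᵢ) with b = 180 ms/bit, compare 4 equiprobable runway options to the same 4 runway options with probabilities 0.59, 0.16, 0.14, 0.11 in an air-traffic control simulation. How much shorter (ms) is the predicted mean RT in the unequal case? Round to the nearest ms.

The RT saving is b·ΔH. Equiprobable H₀ = log₂(4) = 2.0000 bits; with the given probabilities H = 1.6195 bits.
b·(H₀ − H) = 180 × (2.0000 − 1.6195) = 68.48 ms.

68 ms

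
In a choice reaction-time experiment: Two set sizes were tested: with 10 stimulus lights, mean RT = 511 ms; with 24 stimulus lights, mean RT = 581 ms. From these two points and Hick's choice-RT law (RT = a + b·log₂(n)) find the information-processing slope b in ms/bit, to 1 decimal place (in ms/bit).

55.4 ms/bit

The slope on a log₂ axis is (581 − 511) / (4.5850 − 3.3219) = 55.422 ms/bit.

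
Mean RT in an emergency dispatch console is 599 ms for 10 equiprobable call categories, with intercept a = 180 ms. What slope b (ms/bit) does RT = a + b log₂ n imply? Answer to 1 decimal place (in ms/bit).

b = (599 − 180) / log₂(10) = 419 / 3.3219 = 126.132 ms/bit.

126.1 ms/bit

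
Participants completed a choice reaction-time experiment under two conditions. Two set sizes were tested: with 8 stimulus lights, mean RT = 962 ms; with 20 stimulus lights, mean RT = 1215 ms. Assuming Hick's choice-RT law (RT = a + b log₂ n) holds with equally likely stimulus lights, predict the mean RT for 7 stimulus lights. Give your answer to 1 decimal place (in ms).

925.1 ms

Solve the two-equation system in a and b:
  b = (1215 − 962) / (log₂ 20 − log₂ 8) = 253 / (4.3219 − 3) = 191.387 ms/bit
  a = 962 − 191.387 × 3 = 387.839 ms
Then RT(7) = 387.839 + 191.387 × log₂ 7 = 387.839 + 191.387 × 2.8074 ≈ 925.130 ms.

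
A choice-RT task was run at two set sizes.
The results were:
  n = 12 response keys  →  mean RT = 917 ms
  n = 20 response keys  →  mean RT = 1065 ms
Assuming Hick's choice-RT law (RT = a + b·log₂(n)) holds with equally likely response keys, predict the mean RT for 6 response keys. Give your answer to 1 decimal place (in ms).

Solve the two-equation system in a and b:
  b = (1065 − 917) / (log₂ 20 − log₂ 12) = 148 / (4.3219 − 3.5850) = 200.823 ms/bit
  a = 917 − 200.823 × 3.5850 = 197.055 ms
Then RT(6) = 197.055 + 200.823 × log₂ 6 = 197.055 + 200.823 × 2.5850 ≈ 716.177 ms.

716.2 ms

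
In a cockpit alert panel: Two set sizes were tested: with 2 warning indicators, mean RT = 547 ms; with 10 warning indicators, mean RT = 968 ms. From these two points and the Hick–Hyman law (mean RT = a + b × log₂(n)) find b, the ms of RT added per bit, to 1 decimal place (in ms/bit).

181.3 ms/bit

Slope: b = (968 − 547) / (log₂ 10 − log₂ 2) = 421/2.3219 = 181.315 ms/bit.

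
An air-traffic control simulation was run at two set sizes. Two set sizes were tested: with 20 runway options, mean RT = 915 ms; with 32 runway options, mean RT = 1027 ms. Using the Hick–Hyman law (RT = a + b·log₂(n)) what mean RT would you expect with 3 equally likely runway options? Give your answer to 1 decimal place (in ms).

Solve the two-equation system in a and b:
  b = (1027 − 915) / (log₂ 32 − log₂ 20) = 112 / (5 − 4.3219) = 165.174 ms/bit
  a = 915 − 165.174 × 4.3219 = 201.129 ms
Then RT(3) = 201.129 + 165.174 × log₂ 3 = 201.129 + 165.174 × 1.5850 ≈ 462.924 ms.

462.9 ms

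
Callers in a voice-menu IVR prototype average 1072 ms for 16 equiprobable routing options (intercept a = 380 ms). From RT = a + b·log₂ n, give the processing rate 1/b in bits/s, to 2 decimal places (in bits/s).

Choice component = 1072 − 380 = 692 ms over log₂(16) = 4 bits.
b = 692 / 4 = 173.000 ms/bit, so 1/b = 5.780 bits/s.

5.78 bits/s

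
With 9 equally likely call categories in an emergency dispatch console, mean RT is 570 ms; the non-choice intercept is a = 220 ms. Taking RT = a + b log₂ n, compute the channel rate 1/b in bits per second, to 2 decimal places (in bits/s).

9.06 bits/s

Choice component = 570 − 220 = 350 ms over log₂(9) = 3.1699 bits.
b = 350 / 3.1699 = 110.413 ms/bit, so 1/b = 9.057 bits/s.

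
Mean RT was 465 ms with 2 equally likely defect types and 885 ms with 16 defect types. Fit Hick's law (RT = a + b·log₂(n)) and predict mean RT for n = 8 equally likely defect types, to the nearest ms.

745 ms

RT is linear in log₂ n, so two points fix the line:
  b = (885 − 465) / (log₂ 16 − log₂ 2) = 420 / (4 − 1) = 140 ms/bit
  a = 465 − 140 × 1 = 325 ms
Then RT(8) = 325 + 140 × log₂ 8 = 325 + 140 × 3 ≈ 745.000 ms.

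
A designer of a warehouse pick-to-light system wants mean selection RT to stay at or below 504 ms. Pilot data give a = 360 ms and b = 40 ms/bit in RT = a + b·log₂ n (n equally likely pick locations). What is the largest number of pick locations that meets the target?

12

40·log₂ n ≤ 504 − 360 = 144, giving log₂ n ≤ 3.6000 and n ≤ 12.126. The largest whole number is 12.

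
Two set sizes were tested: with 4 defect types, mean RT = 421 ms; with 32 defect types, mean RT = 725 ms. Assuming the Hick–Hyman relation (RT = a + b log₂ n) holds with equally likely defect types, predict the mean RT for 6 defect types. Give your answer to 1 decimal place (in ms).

480.3 ms

RT is linear in log₂ n, so two points fix the line:
  b = (725 − 421) / (log₂ 32 − log₂ 4) = 304 / (5 − 2) = 101.333 ms/bit
  a = 421 − 101.333 × 2 = 218.333 ms
Then RT(6) = 218.333 + 101.333 × log₂ 6 = 218.333 + 101.333 × 2.5850 ≈ 480.276 ms.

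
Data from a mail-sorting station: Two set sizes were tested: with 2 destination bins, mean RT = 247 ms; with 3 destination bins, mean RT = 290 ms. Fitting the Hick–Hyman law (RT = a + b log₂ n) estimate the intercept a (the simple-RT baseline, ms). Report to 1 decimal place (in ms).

173.5 ms

Slope: b = (290 − 247) / (log₂ 3 − log₂ 2) = 43/0.5850 = 73.509 ms/bit.
a = RT₁ − b·log₂ n₁ = 247 − 73.509 × 1 = 173.491 ms.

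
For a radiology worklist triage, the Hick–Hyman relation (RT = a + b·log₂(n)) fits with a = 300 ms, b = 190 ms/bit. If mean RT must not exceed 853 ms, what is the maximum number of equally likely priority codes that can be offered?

Information budget: (853 − 300)/190 = 2.9105 bits, so n ≤ 2^2.9105 = 7.519 → at most 7.

7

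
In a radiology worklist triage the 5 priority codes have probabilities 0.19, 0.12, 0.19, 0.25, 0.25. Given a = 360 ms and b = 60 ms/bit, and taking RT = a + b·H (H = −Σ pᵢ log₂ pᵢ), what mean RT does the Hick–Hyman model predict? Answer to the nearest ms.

497 ms

Entropy contributions −pᵢ log₂ pᵢ: 0.4552, 0.3671, 0.4552, 0.5000, 0.5000; sum H = 2.2775 bits.
RT = a + bH = 360 + 60·2.2775 = 496.65 ms.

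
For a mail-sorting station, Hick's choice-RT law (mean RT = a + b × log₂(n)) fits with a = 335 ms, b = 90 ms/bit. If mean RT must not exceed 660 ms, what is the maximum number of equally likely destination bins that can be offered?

Information budget: (660 − 335)/90 = 3.6111 bits, so n ≤ 2^3.6111 = 12.219 → at most 12.

12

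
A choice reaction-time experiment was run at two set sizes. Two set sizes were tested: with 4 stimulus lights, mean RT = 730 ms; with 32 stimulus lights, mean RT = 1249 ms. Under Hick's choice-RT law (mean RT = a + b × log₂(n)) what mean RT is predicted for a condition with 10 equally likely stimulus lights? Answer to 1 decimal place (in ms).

958.7 ms

With log₂ n on the abscissa the relation is linear; from the two conditions:
  b = (1249 − 730) / (log₂ 32 − log₂ 4) = 519 / (5 − 2) = 173.000 ms/bit
  a = 730 − 173.000 × 2 = 384.000 ms
Then RT(10) = 384.000 + 173.000 × log₂ 10 = 384.000 + 173.000 × 3.3219 ≈ 958.694 ms.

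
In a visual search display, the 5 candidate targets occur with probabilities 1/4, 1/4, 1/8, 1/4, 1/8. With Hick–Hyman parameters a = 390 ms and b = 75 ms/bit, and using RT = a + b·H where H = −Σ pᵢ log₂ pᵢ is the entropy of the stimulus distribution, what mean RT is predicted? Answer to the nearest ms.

559 ms

Each term −pᵢ log₂ pᵢ: 0.25·2 + 0.25·2 + 0.125·3 + 0.25·2 + 0.125·3; summed, H = 2.250 bits.
Mean RT = a + bH = 390 + 75·2.250 = 558.75 ms.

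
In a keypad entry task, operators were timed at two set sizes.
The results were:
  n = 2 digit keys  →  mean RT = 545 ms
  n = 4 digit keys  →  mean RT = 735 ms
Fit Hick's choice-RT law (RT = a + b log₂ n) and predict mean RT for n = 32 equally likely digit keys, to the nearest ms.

RT is linear in log₂ n, so two points fix the line:
  b = (735 − 545) / (log₂ 4 − log₂ 2) = 190 / (2 − 1) = 190 ms/bit
  a = 545 − 190 × 1 = 355 ms
Then RT(32) = 355 + 190 × log₂ 32 = 355 + 190 × 5 ≈ 1305.000 ms.

1305 ms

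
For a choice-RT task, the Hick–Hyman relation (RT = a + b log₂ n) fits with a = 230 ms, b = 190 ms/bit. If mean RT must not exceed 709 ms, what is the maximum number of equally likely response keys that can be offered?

Information budget: (709 − 230)/190 = 2.5211 bits, so n ≤ 2^2.5211 = 5.740 → at most 5.

5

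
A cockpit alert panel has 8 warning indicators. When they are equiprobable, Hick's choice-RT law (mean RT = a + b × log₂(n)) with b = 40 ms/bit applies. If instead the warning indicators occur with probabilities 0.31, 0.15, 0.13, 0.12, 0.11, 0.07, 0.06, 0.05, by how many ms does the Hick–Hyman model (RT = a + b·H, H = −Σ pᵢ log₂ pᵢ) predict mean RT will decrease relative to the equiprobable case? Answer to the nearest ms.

The RT saving is b·ΔH. Equiprobable H₀ = log₂(8) = 3.0000 bits; with the given probabilities H = 2.7625 bits.
b·(H₀ − H) = 40 × (3.0000 − 2.7625) = 9.50 ms.

9 ms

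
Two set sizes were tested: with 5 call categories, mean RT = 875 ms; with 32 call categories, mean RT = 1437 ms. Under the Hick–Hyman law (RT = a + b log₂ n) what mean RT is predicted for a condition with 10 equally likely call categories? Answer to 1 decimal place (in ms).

1084.9 ms

Fit slope and intercept:
  b = (1437 − 875) / (log₂ 32 − log₂ 5) = 562 / (5 − 2.3219) = 209.852 ms/bit
  a = 875 − 209.852 × 2.3219 = 387.738 ms
Then RT(10) = 387.738 + 209.852 × log₂ 10 = 387.738 + 209.852 × 3.3219 ≈ 1084.852 ms.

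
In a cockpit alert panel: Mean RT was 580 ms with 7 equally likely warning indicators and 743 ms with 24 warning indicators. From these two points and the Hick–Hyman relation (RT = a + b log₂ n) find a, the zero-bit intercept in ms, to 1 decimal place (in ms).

322.6 ms

The slope on a log₂ axis is (743 − 580) / (4.5850 − 2.8074) = 91.696 ms/bit.
a = RT₁ − b·log₂ n₁ = 580 − 91.696 × 2.8074 = 322.576 ms.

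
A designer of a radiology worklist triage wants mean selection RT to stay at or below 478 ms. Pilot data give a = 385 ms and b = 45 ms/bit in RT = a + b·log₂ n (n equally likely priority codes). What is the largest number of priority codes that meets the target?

4

45·log₂ n ≤ 478 − 385 = 93, giving log₂ n ≤ 2.0667 and n ≤ 4.189. The largest whole number is 4.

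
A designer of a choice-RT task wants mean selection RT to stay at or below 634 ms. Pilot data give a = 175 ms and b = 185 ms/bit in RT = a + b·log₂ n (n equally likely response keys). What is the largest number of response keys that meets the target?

Information budget: (634 − 175)/185 = 2.4811 bits, so n ≤ 2^2.4811 = 5.583 → at most 5.

5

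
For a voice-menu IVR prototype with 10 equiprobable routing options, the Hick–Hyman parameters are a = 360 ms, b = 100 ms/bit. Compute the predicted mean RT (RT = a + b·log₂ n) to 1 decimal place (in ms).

log₂(10) = 3.3219 bits, so RT = 360 + 100 × 3.3219 ≈ 692.193 ms.

692.2 ms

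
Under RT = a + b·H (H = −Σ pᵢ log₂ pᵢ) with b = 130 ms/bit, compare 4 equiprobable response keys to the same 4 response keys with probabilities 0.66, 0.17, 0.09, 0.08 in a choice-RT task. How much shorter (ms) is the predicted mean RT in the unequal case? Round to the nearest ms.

Equiprobable entropy H₀ = log₂ 4 = 2.0000 bits.
Skewed entropy H = −Σ pᵢ log₂ pᵢ = 1.4344 bits.
ΔRT = b·(H₀ − H) = 130 × 0.5656 = 73.53 ms.

74 ms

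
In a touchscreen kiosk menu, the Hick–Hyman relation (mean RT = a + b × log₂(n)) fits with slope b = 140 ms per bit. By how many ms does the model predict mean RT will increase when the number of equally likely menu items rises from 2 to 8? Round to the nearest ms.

280 ms

Only the slope matters, since a is common to both: ΔRT = b·log₂(n₂/n₁).
log₂(8) − log₂(2) = log₂(8/2) = log₂(4) = 2.
ΔRT = 140 × 2.0000 = 280.000 ms.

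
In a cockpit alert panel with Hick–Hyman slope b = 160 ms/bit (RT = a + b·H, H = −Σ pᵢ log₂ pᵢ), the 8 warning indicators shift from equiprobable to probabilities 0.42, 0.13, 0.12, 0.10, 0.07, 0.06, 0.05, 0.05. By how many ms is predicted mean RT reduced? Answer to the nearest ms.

The RT saving is b·ΔH. Equiprobable H₀ = log₂(8) = 3.0000 bits; with the given probabilities H = 2.5518 bits.
b·(H₀ − H) = 160 × (3.0000 − 2.5518) = 71.71 ms.

72 ms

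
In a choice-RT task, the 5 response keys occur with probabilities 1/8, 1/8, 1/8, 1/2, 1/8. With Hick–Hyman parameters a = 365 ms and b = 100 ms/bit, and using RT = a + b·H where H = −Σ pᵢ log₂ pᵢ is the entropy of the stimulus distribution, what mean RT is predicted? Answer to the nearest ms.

H = −Σ pᵢ log₂ pᵢ = 0.125·3 + 0.125·3 + 0.125·3 + 0.5·1 + 0.125·3 = 2.000 bits.
RT = 365 + 100 × 2.000 = 565.00 ms.

565 ms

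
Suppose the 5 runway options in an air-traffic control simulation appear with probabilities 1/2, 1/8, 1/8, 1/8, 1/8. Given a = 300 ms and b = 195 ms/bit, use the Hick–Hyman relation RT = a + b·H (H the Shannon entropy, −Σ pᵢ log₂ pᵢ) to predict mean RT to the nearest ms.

H = −Σ pᵢ log₂ pᵢ = 0.5·1 + 0.125·3 + 0.125·3 + 0.125·3 + 0.125·3 = 2.000 bits.
RT = 300 + 195 × 2.000 = 690.00 ms.

690 ms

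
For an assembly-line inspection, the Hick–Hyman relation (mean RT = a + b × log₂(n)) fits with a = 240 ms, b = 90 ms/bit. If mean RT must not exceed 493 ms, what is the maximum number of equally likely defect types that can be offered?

7

90·log₂ n ≤ 493 − 240 = 253, giving log₂ n ≤ 2.8111 and n ≤ 7.018. The largest whole number is 7.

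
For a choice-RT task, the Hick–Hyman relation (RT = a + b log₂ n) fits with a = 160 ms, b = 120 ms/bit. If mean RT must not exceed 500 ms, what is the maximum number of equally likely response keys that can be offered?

Information budget: (500 − 160)/120 = 2.8333 bits, so n ≤ 2^2.8333 = 7.127 → at most 7.

7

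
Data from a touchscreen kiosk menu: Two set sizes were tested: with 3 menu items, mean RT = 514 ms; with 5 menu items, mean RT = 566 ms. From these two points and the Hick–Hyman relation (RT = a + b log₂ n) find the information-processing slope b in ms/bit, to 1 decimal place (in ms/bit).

70.6 ms/bit

Slope: b = (566 − 514) / (log₂ 5 − log₂ 3) = 52/0.7370 = 70.560 ms/bit.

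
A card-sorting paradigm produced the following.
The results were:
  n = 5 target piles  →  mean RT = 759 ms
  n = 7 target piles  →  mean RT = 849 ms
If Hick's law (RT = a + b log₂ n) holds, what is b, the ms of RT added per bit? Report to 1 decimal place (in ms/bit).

185.4 ms/bit

b = (RT₂ − RT₁)/(log₂ n₂ − log₂ n₁) = (849 − 759)/(2.8074 − 2.3219) = 185.404 ms/bit.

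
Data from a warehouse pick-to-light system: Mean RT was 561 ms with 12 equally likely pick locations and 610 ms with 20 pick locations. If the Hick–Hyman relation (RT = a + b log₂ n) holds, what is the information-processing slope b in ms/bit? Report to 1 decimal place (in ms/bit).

b = (RT₂ − RT₁)/(log₂ n₂ − log₂ n₁) = (610 − 561)/(4.3219 − 3.5850) = 66.489 ms/bit.

66.5 ms/bit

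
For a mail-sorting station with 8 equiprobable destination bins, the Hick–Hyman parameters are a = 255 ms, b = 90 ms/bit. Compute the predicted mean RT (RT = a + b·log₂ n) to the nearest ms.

log₂(8) = 3 bits, so RT = 255 + 90 × 3 ≈ 525.000 ms.

525 ms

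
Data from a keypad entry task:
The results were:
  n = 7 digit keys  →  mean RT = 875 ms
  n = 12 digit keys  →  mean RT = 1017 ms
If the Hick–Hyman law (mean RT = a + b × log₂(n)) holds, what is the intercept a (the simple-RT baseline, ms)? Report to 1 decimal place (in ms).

The slope on a log₂ axis is (1017 − 875) / (3.5850 − 2.8074) = 182.611 ms/bit.
Intercept: a = 875 − 182.611·log₂(7) = 362.345 ms.

362.3 ms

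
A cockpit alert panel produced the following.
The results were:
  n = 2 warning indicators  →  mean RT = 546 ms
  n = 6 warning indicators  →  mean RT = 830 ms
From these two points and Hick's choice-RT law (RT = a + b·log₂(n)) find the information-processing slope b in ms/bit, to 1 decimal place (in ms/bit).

Slope: b = (830 − 546) / (log₂ 6 − log₂ 2) = 284/1.5850 = 179.184 ms/bit.

179.2 ms/bit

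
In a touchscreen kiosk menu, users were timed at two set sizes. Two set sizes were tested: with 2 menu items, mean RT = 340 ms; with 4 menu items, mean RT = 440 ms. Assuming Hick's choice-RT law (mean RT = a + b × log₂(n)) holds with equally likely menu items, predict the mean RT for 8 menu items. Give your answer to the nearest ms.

540 ms

With log₂ n on the abscissa the relation is linear; from the two conditions:
  b = (440 − 340) / (log₂ 4 − log₂ 2) = 100 / (2 − 1) = 100 ms/bit
  a = 340 − 100 × 1 = 240 ms
Then RT(8) = 240 + 100 × log₂ 8 = 240 + 100 × 3 ≈ 540.000 ms.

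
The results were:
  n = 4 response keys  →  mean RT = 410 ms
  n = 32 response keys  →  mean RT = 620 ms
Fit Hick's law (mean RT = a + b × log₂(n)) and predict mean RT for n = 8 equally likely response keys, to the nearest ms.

480 ms

Solve the two-equation system in a and b:
  b = (620 − 410) / (log₂ 32 − log₂ 4) = 210 / (5 − 2) = 70 ms/bit
  a = 410 − 70 × 2 = 270 ms
Then RT(8) = 270 + 70 × log₂ 8 = 270 + 70 × 3 ≈ 480.000 ms.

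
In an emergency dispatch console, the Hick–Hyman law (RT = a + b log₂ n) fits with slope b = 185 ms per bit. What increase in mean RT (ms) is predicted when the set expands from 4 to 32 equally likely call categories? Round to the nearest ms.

The intercept a cancels: ΔRT = b·(log₂ n₂ − log₂ n₁) = b·log₂(n₂/n₁).
log₂(32) − log₂(4) = log₂(32/4) = log₂(8) = 3.
ΔRT = 185 × 3.0000 = 555.000 ms.

555 ms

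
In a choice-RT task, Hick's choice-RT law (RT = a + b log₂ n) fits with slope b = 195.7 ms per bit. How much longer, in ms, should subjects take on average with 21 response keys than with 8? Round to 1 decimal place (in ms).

The intercept a cancels: ΔRT = b·(log₂ n₂ − log₂ n₁) = b·log₂(n₂/n₁).
log₂(21) − log₂(8) = 4.3923 − 3 = 1.3923.
ΔRT = 195.7 × 1.3923 = 272.477 ms.

272.5 ms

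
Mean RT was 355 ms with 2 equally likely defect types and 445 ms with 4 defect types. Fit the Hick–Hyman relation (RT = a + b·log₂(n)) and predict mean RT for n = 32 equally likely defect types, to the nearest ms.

715 ms

RT is linear in log₂ n, so two points fix the line:
  b = (445 − 355) / (log₂ 4 − log₂ 2) = 90 / (2 − 1) = 90 ms/bit
  a = 355 − 90 × 1 = 265 ms
Then RT(32) = 265 + 90 × log₂ 32 = 265 + 90 × 5 ≈ 715.000 ms.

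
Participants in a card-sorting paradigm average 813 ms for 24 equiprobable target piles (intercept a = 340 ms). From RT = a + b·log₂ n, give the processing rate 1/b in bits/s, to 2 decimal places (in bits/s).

9.69 bits/s

b = (813 − 340)/log₂ 24 = 473/4.5850 = 103.163 ms per bit = 0.10316 s/bit; the reciprocal is 9.693 bits/s.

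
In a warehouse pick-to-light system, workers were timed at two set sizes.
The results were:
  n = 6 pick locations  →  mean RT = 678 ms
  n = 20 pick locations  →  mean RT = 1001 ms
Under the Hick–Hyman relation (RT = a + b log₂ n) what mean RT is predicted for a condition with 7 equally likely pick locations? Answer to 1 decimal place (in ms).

719.4 ms

With log₂ n on the abscissa the relation is linear; from the two conditions:
  b = (1001 − 678) / (log₂ 20 − log₂ 6) = 323 / (4.3219 − 2.5850) = 185.956 ms/bit
  a = 678 − 185.956 × 2.5850 = 197.309 ms
Then RT(7) = 197.309 + 185.956 × log₂ 7 = 197.309 + 185.956 × 2.8074 ≈ 719.355 ms.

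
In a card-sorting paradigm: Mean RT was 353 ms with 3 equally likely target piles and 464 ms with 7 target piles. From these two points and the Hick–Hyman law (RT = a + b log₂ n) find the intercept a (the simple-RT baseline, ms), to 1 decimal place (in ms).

The slope on a log₂ axis is (464 − 353) / (2.8074 − 1.5850) = 90.806 ms/bit.
Intercept: a = 353 − 90.806·log₂(3) = 209.077 ms.

209.1 ms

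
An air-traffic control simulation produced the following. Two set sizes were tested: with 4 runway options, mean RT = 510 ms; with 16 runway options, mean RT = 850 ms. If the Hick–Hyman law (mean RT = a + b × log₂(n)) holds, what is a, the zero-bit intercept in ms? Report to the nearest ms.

170 ms

The slope on a log₂ axis is (850 − 510) / (4 − 2) = 170 ms/bit.
Intercept: a = 510 − 170·log₂(4) = 170.000 ms.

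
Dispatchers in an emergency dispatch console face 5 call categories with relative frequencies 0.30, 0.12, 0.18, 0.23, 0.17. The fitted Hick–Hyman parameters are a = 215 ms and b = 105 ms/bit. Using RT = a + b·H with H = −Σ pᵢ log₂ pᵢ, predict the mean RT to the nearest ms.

452 ms

H = 0.30·log₂(1/0.30) + 0.12·log₂(1/0.12) + 0.18·log₂(1/0.18) + 0.23·log₂(1/0.23) + 0.17·log₂(1/0.17) = 2.2557 bits.
RT = 215 + 105 × 2.2557 = 451.85 ms.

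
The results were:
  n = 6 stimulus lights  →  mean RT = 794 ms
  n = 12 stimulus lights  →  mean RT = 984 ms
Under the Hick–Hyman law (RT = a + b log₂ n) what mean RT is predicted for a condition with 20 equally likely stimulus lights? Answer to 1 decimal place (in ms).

1124.0 ms

RT is linear in log₂ n, so two points fix the line:
  b = (984 − 794) / (log₂ 12 − log₂ 6) = 190 / (3.5850 − 2.5850) = 190.000 ms/bit
  a = 794 − 190.000 × 2.5850 = 302.857 ms
Then RT(20) = 302.857 + 190.000 × log₂ 20 = 302.857 + 190.000 × 4.3219 ≈ 1124.023 ms.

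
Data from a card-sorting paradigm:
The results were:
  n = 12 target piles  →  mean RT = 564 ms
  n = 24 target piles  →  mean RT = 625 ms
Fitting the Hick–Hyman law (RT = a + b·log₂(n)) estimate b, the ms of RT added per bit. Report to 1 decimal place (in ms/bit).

Slope: b = (625 − 564) / (log₂ 24 − log₂ 12) = 61/1.0000 = 61.000 ms/bit.

61.0 ms/bit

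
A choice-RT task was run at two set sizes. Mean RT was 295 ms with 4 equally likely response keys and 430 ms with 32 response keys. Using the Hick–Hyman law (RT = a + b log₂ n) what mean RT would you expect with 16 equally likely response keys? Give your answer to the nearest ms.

385 ms

RT is linear in log₂ n, so two points fix the line:
  b = (430 − 295) / (log₂ 32 − log₂ 4) = 135 / (5 − 2) = 45 ms/bit
  a = 295 − 45 × 2 = 205 ms
Then RT(16) = 205 + 45 × log₂ 16 = 205 + 45 × 4 ≈ 385.000 ms.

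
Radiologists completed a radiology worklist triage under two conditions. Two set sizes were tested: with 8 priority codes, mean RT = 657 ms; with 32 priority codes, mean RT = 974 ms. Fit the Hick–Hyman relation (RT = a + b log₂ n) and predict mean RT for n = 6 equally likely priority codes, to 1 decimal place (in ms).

591.2 ms

Fit slope and intercept:
  b = (974 − 657) / (log₂ 32 − log₂ 8) = 317 / (5 − 3) = 158.500 ms/bit
  a = 657 − 158.500 × 3 = 181.500 ms
Then RT(6) = 181.500 + 158.500 × log₂ 6 = 181.500 + 158.500 × 2.5850 ≈ 591.217 ms.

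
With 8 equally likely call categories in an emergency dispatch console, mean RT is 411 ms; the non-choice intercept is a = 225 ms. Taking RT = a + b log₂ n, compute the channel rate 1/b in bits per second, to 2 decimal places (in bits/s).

b = (411 − 225)/log₂ 8 = 186/3 = 62.000 ms per bit = 0.06200 s/bit; the reciprocal is 16.129 bits/s.

16.13 bits/s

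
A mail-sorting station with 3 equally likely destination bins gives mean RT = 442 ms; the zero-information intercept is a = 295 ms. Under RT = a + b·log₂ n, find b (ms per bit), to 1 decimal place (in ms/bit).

log₂(3) = 1.5850 bits.
b = (RT − a)/log₂ n = (442 − 295) / 1.5850 = 92.747 ms/bit.

92.7 ms/bit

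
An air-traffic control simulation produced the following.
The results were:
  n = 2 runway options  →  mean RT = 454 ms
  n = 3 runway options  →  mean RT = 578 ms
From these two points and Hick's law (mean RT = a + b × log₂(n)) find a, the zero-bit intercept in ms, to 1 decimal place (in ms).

242.0 ms

Slope: b = (578 − 454) / (log₂ 3 − log₂ 2) = 124/0.5850 = 211.979 ms/bit.
a = RT₁ − b·log₂ n₁ = 454 − 211.979 × 1 = 242.021 ms.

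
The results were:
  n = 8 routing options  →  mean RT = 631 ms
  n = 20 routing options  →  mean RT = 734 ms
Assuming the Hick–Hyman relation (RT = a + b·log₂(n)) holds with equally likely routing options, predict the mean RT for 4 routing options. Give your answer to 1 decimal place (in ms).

RT is linear in log₂ n, so two points fix the line:
  b = (734 − 631) / (log₂ 20 − log₂ 8) = 103 / (4.3219 − 3) = 77.916 ms/bit
  a = 631 − 77.916 × 3 = 397.251 ms
Then RT(4) = 397.251 + 77.916 × log₂ 4 = 397.251 + 77.916 × 2 ≈ 553.084 ms.

553.1 ms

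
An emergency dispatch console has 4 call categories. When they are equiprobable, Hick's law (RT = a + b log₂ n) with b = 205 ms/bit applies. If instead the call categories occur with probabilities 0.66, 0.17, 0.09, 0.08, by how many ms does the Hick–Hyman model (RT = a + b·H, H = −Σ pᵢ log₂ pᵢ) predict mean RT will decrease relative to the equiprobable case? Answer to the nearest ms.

116 ms

Equiprobable entropy H₀ = log₂ 4 = 2.0000 bits.
Skewed entropy H = −Σ pᵢ log₂ pᵢ = 1.4344 bits.
ΔRT = b·(H₀ − H) = 205 × 0.5656 = 115.95 ms.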